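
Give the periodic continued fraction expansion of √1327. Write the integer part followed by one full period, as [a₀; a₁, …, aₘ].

[36; 2, 2, 1, 35, 1, 2, 2, 72]

a₀ = ⌊√1327⌋ = 36.
With m₀=0, d₀=1 and mₖ₊₁ = dₖaₖ − mₖ, dₖ₊₁ = (n − mₖ₊₁²)/dₖ, aₖ₊₁ = ⌊(a₀+mₖ₊₁)/dₖ₊₁⌋:
  k=1: m=36, d=31, a=2
  k=2: m=26, d=21, a=2
  k=3: m=16, d=51, a=1
  k=4: m=35, d=2, a=35
  k=5: m=35, d=51, a=1
  k=6: m=16, d=21, a=2
  k=7: m=26, d=31, a=2
  k=8: m=36, d=1, a=72
d=1 and a=2a₀=72 at k=8, so the next step gives (m, d) = (36, 31) again — its k=1 value — and the period has length 8.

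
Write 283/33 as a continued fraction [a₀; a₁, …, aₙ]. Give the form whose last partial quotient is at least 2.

[8; 1, 1, 2, 1, 4]

283 = 8×33 + 19
33 = 1×19 + 14
19 = 1×14 + 5
14 = 2×5 + 4
5 = 1×4 + 1
4 = 4×1 + 0  (stop)
So 283/33 = [8; 1, 1, 2, 1, 4].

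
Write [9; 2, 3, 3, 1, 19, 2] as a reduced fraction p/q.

Using pₖ = aₖpₖ₋₁ + pₖ₋₂ and qₖ = aₖqₖ₋₁ + qₖ₋₂:
  k=0: a=9, p=9, q=1
  k=1: a=2, p=19, q=2
  k=2: a=3, p=66, q=7
  k=3: a=3, p=217, q=23
  k=4: a=1, p=283, q=30
  k=5: a=19, p=5594, q=593
  k=6: a=2, p=11471, q=1216

11471/1216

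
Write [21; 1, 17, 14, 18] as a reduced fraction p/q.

Fold from the inside: start with 18/1.
  14 + 1/18 = 253/18
  17 + 18/253 = 4319/253
  1 + 253/4319 = 4572/4319
  21 + 4319/4572 = 100331/4572

100331/4572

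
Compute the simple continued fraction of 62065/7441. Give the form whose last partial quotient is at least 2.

62065 = 8×7441 + 2537
7441 = 2×2537 + 2367
2537 = 1×2367 + 170
2367 = 13×170 + 157
170 = 1×157 + 13
157 = 12×13 + 1
13 = 13×1 + 0  (stop)
So 62065/7441 = [8; 2, 1, 13, 1, 12, 13].

[8; 2, 1, 13, 1, 12, 13]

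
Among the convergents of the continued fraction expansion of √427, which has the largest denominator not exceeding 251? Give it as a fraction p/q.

5104/247

√427 = [20; 1, 1, 1, 40, …] (period length 4).
Convergents:
  p_0/q_0 = 20/1
  p_1/q_1 = 21/1
  p_2/q_2 = 41/2
  p_3/q_3 = 62/3
  p_4/q_4 = 2521/122
  p_5/q_5 = 2583/125
  p_6/q_6 = 5104/247
  p_7/q_7 = 7687/372
q_6 = 247 ≤ 251 < 372 = q_7, so the answer is 5104/247.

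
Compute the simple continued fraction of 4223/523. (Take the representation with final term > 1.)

4223 = 8·523 + 39
523 = 13·39 + 16
39 = 2·16 + 7
16 = 2·7 + 2
7 = 3·2 + 1
2 = 2·1 + 0  (stop)
So 4223/523 = [8; 13, 2, 2, 3, 2].

[8; 13, 2, 2, 3, 2]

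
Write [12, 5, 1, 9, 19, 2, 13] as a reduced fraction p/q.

Using pₖ = aₖpₖ₋₁ + pₖ₋₂ and qₖ = aₖqₖ₋₁ + qₖ₋₂:
  k=0: a=12, p=12, q=1
  k=1: a=5, p=61, q=5
  k=2: a=1, p=73, q=6
  k=3: a=9, p=718, q=59
  k=4: a=19, p=13715, q=1127
  k=5: a=2, p=28148, q=2313
  k=6: a=13, p=379639, q=31196

379639/31196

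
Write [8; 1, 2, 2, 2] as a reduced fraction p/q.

Using pₖ = aₖpₖ₋₁ + pₖ₋₂ and qₖ = aₖqₖ₋₁ + qₖ₋₂:
  k=0: a=8, p=8, q=1
  k=1: a=1, p=9, q=1
  k=2: a=2, p=26, q=3
  k=3: a=2, p=61, q=7
  k=4: a=2, p=148, q=17

148/17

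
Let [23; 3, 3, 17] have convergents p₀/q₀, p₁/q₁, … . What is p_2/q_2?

233/10

Using pₖ = aₖpₖ₋₁ + pₖ₋₂, qₖ = aₖqₖ₋₁ + qₖ₋₂ (with p₋₁=1, p₋₂=0, q₋₁=0, q₋₂=1):
  k=0: a=23, p=23, q=1
  k=1: a=3, p=70, q=3
  k=2: a=3, p=233, q=10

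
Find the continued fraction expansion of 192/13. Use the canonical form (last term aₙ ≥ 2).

192 = 14·13 + 10
13 = 1·10 + 3
10 = 3·3 + 1
3 = 3·1 + 0  (stop)
So 192/13 = [14; 1, 3, 3].

[14; 1, 3, 3]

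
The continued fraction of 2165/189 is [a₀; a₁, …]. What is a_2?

5

2165 = 11·189 + 86   →  a_0 = 11
189 = 2·86 + 17   →  a_1 = 2
86 = 5·17 + 1   →  a_2 = 5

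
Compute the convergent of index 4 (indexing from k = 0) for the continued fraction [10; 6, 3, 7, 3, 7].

Using pₖ = aₖpₖ₋₁ + pₖ₋₂, qₖ = aₖqₖ₋₁ + qₖ₋₂ (with p₋₁=1, p₋₂=0, q₋₁=0, q₋₂=1):
  k=0: a=10, p=10, q=1
  k=1: a=6, p=61, q=6
  k=2: a=3, p=193, q=19
  k=3: a=7, p=1412, q=139
  k=4: a=3, p=4429, q=436

4429/436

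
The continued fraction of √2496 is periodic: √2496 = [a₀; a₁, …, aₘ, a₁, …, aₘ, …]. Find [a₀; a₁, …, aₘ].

a₀ = ⌊√2496⌋ = 49.
With m₀=0, d₀=1 and mₖ₊₁ = dₖaₖ − mₖ, dₖ₊₁ = (n − mₖ₊₁²)/dₖ, aₖ₊₁ = ⌊(a₀+mₖ₊₁)/dₖ₊₁⌋:
  k=1: m=49, d=95, a=1
  k=2: m=46, d=4, a=23
  k=3: m=46, d=95, a=1
  k=4: m=49, d=1, a=98
d=1 and a=2a₀=98 at k=4, so the next step gives (m, d) = (49, 95) again — its k=1 value — and the period has length 4.

[49; 1, 23, 1, 98]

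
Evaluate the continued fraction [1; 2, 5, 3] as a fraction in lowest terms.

51/35

Using pₖ = aₖpₖ₋₁ + pₖ₋₂ and qₖ = aₖqₖ₋₁ + qₖ₋₂:
  k=0: a=1, p=1, q=1
  k=1: a=2, p=3, q=2
  k=2: a=5, p=16, q=11
  k=3: a=3, p=51, q=35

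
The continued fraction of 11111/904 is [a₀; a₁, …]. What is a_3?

3

11111 = 12·904 + 263   →  a_0 = 12
904 = 3·263 + 115   →  a_1 = 3
263 = 2·115 + 33   →  a_2 = 2
115 = 3·33 + 16   →  a_3 = 3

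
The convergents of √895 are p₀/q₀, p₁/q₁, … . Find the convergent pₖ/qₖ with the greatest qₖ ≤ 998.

√895 = [29; 1, 10, 1, 58, …] (period length 4).
Convergents:
  p_0/q_0 = 29/1
  p_1/q_1 = 30/1
  p_2/q_2 = 329/11
  p_3/q_3 = 359/12
  p_4/q_4 = 21151/707
  p_5/q_5 = 21510/719
  p_6/q_6 = 236251/7897
q_5 = 719 ≤ 998 < 7897 = q_6, so the answer is 21510/719.

21510/719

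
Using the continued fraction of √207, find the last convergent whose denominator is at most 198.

√207 = [14; 2, 1, 1, 2, 1, 1, 2, 28, …] (period length 8).
Convergents:
  p_0/q_0 = 14/1
  p_1/q_1 = 29/2
  p_2/q_2 = 43/3
  p_3/q_3 = 72/5
  p_4/q_4 = 187/13
  p_5/q_5 = 259/18
  p_6/q_6 = 446/31
  p_7/q_7 = 1151/80
  p_8/q_8 = 32674/2271
q_7 = 80 ≤ 198 < 2271 = q_8, so the answer is 1151/80.

1151/80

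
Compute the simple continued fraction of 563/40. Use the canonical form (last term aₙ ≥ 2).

[14; 13, 3]

563 = 14*40 + 3
40 = 13*3 + 1
3 = 3*1 + 0  (stop)
So 563/40 = [14; 13, 3].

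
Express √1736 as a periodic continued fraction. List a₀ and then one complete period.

a₀ = ⌊√1736⌋ = 41.
With m₀=0, d₀=1 and mₖ₊₁ = dₖaₖ − mₖ, dₖ₊₁ = (n − mₖ₊₁²)/dₖ, aₖ₊₁ = ⌊(a₀+mₖ₊₁)/dₖ₊₁⌋:
  k=1: m=41, d=55, a=1
  k=2: m=14, d=28, a=1
  k=3: m=14, d=55, a=1
  k=4: m=41, d=1, a=82
d=1 and a=2a₀=82 at k=4, so the next step gives (m, d) = (41, 55) again — its k=1 value — and the period has length 4.

[41; 1, 1, 1, 82]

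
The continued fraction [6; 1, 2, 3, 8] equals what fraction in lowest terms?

556/83

Fold from the inside: start with 8/1.
  3 + 1/8 = 25/8
  2 + 8/25 = 58/25
  1 + 25/58 = 83/58
  6 + 58/83 = 556/83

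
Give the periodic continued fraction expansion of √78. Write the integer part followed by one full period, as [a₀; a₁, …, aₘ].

a₀ = ⌊√78⌋ = 8.
With m₀=0, d₀=1 and mₖ₊₁ = dₖaₖ − mₖ, dₖ₊₁ = (n − mₖ₊₁²)/dₖ, aₖ₊₁ = ⌊(a₀+mₖ₊₁)/dₖ₊₁⌋:
  k=1: m=8, d=14, a=1
  k=2: m=6, d=3, a=4
  k=3: m=6, d=14, a=1
  k=4: m=8, d=1, a=16
d=1 and a=2a₀=16 at k=4, so the next step gives (m, d) = (8, 14) again — its k=1 value — and the period has length 4.

[8; 1, 4, 1, 16]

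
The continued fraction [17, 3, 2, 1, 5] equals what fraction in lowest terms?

986/57

Fold from the inside: start with 5/1.
  1 + 1/5 = 6/5
  2 + 5/6 = 17/6
  3 + 6/17 = 57/17
  17 + 17/57 = 986/57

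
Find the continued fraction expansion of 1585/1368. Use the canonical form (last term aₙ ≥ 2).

[1; 6, 3, 3, 2, 9]

1585 = 1*1368 + 217
1368 = 6*217 + 66
217 = 3*66 + 19
66 = 3*19 + 9
19 = 2*9 + 1
9 = 9*1 + 0  (stop)
So 1585/1368 = [1; 6, 3, 3, 2, 9].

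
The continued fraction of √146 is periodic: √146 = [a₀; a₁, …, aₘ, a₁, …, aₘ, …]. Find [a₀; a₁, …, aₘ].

[12; 12, 24]

a₀ = ⌊√146⌋ = 12.
With m₀=0, d₀=1 and mₖ₊₁ = dₖaₖ − mₖ, dₖ₊₁ = (n − mₖ₊₁²)/dₖ, aₖ₊₁ = ⌊(a₀+mₖ₊₁)/dₖ₊₁⌋:
  k=1: m=12, d=2, a=12
  k=2: m=12, d=1, a=24
d=1 and a=2a₀=24 at k=2, so the next step gives (m, d) = (12, 2) again — its k=1 value — and the period has length 2.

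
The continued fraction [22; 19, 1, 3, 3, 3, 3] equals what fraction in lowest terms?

Using pₖ = aₖpₖ₋₁ + pₖ₋₂ and qₖ = aₖqₖ₋₁ + qₖ₋₂:
  k=0: a=22, p=22, q=1
  k=1: a=19, p=419, q=19
  k=2: a=1, p=441, q=20
  k=3: a=3, p=1742, q=79
  k=4: a=3, p=5667, q=257
  k=5: a=3, p=18743, q=850
  k=6: a=3, p=61896, q=2807

61896/2807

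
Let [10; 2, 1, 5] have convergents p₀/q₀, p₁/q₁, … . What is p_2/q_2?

31/3

Using pₖ = aₖpₖ₋₁ + pₖ₋₂, qₖ = aₖqₖ₋₁ + qₖ₋₂ (with p₋₁=1, p₋₂=0, q₋₁=0, q₋₂=1):
  k=0: a=10, p=10, q=1
  k=1: a=2, p=21, q=2
  k=2: a=1, p=31, q=3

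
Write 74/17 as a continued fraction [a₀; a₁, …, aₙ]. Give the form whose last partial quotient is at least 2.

[4; 2, 1, 5]

74 = 4·17 + 6
17 = 2·6 + 5
6 = 1·5 + 1
5 = 5·1 + 0  (stop)
So 74/17 = [4; 2, 1, 5].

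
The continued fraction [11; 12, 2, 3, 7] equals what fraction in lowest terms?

Fold from the inside: start with 7/1.
  3 + 1/7 = 22/7
  2 + 7/22 = 51/22
  12 + 22/51 = 634/51
  11 + 51/634 = 7025/634

7025/634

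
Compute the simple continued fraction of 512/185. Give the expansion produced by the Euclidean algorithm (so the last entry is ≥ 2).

[2; 1, 3, 3, 3, 4]

512 = 2×185 + 142
185 = 1×142 + 43
142 = 3×43 + 13
43 = 3×13 + 4
13 = 3×4 + 1
4 = 4×1 + 0  (stop)
So 512/185 = [2; 1, 3, 3, 3, 4].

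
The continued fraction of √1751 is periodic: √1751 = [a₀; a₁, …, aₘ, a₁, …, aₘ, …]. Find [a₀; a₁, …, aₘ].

[41; 1, 5, 2, 4, 2, 5, 1, 82]

a₀ = ⌊√1751⌋ = 41.
With m₀=0, d₀=1 and mₖ₊₁ = dₖaₖ − mₖ, dₖ₊₁ = (n − mₖ₊₁²)/dₖ, aₖ₊₁ = ⌊(a₀+mₖ₊₁)/dₖ₊₁⌋:
  k=1: m=41, d=70, a=1
  k=2: m=29, d=13, a=5
  k=3: m=36, d=35, a=2
  k=4: m=34, d=17, a=4
  k=5: m=34, d=35, a=2
  k=6: m=36, d=13, a=5
  k=7: m=29, d=70, a=1
  k=8: m=41, d=1, a=82
d=1 and a=2a₀=82 at k=8, so the next step gives (m, d) = (41, 70) again — its k=1 value — and the period has length 8.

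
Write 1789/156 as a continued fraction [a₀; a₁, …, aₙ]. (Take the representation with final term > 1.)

[11; 2, 7, 3, 3]

1789 = 11*156 + 73
156 = 2*73 + 10
73 = 7*10 + 3
10 = 3*3 + 1
3 = 3*1 + 0  (stop)
So 1789/156 = [11; 2, 7, 3, 3].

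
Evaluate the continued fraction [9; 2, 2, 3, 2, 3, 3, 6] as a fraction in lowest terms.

26161/2780

Fold from the inside: start with 6/1.
  3 + 1/6 = 19/6
  3 + 6/19 = 63/19
  2 + 19/63 = 145/63
  3 + 63/145 = 498/145
  2 + 145/498 = 1141/498
  2 + 498/1141 = 2780/1141
  9 + 1141/2780 = 26161/2780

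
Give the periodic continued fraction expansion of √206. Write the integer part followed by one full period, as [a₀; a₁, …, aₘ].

[14; 2, 1, 5, 14, 5, 1, 2, 28]

a₀ = ⌊√206⌋ = 14.
With m₀=0, d₀=1 and mₖ₊₁ = dₖaₖ − mₖ, dₖ₊₁ = (n − mₖ₊₁²)/dₖ, aₖ₊₁ = ⌊(a₀+mₖ₊₁)/dₖ₊₁⌋:
  k=1: m=14, d=10, a=2
  k=2: m=6, d=17, a=1
  k=3: m=11, d=5, a=5
  k=4: m=14, d=2, a=14
  k=5: m=14, d=5, a=5
  k=6: m=11, d=17, a=1
  k=7: m=6, d=10, a=2
  k=8: m=14, d=1, a=28
d=1 and a=2a₀=28 at k=8, so the next step gives (m, d) = (14, 10) again — its k=1 value — and the period has length 8.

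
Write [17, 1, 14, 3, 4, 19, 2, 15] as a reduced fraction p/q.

Fold from the inside: start with 15/1.
  2 + 1/15 = 31/15
  19 + 15/31 = 604/31
  4 + 31/604 = 2447/604
  3 + 604/2447 = 7945/2447
  14 + 2447/7945 = 113677/7945
  1 + 7945/113677 = 121622/113677
  17 + 113677/121622 = 2181251/121622

2181251/121622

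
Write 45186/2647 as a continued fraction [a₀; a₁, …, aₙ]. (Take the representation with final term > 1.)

45186 = 17*2647 + 187
2647 = 14*187 + 29
187 = 6*29 + 13
29 = 2*13 + 3
13 = 4*3 + 1
3 = 3*1 + 0  (stop)
So 45186/2647 = [17; 14, 6, 2, 4, 3].

[17; 14, 6, 2, 4, 3]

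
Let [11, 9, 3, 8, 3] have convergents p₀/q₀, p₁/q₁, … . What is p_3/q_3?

2588/233

Using pₖ = aₖpₖ₋₁ + pₖ₋₂, qₖ = aₖqₖ₋₁ + qₖ₋₂ (with p₋₁=1, p₋₂=0, q₋₁=0, q₋₂=1):
  k=0: a=11, p=11, q=1
  k=1: a=9, p=100, q=9
  k=2: a=3, p=311, q=28
  k=3: a=8, p=2588, q=233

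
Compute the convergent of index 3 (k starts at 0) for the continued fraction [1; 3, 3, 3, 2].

Using pₖ = aₖpₖ₋₁ + pₖ₋₂, qₖ = aₖqₖ₋₁ + qₖ₋₂ (with p₋₁=1, p₋₂=0, q₋₁=0, q₋₂=1):
  k=0: a=1, p=1, q=1
  k=1: a=3, p=4, q=3
  k=2: a=3, p=13, q=10
  k=3: a=3, p=43, q=33

43/33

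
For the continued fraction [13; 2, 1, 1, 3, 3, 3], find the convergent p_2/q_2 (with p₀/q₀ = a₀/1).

40/3

Using pₖ = aₖpₖ₋₁ + pₖ₋₂, qₖ = aₖqₖ₋₁ + qₖ₋₂ (with p₋₁=1, p₋₂=0, q₋₁=0, q₋₂=1):
  k=0: a=13, p=13, q=1
  k=1: a=2, p=27, q=2
  k=2: a=1, p=40, q=3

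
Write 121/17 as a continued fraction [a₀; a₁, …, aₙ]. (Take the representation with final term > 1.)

121 = 7·17 + 2
17 = 8·2 + 1
2 = 2·1 + 0  (stop)
So 121/17 = [7; 8, 2].

[7; 8, 2]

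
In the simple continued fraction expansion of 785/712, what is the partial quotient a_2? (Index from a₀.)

785 = 1·712 + 73   →  a_0 = 1
712 = 9·73 + 55   →  a_1 = 9
73 = 1·55 + 18   →  a_2 = 1

1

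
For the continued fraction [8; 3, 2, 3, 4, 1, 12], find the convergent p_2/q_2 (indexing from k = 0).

Using pₖ = aₖpₖ₋₁ + pₖ₋₂, qₖ = aₖqₖ₋₁ + qₖ₋₂ (with p₋₁=1, p₋₂=0, q₋₁=0, q₋₂=1):
  k=0: a=8, p=8, q=1
  k=1: a=3, p=25, q=3
  k=2: a=2, p=58, q=7

58/7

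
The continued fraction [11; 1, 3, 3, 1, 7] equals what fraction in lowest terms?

1553/132

Fold from the inside: start with 7/1.
  1 + 1/7 = 8/7
  3 + 7/8 = 31/8
  3 + 8/31 = 101/31
  1 + 31/101 = 132/101
  11 + 101/132 = 1553/132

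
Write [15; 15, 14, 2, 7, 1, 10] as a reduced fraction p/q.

607777/40340

Fold from the inside: start with 10/1.
  1 + 1/10 = 11/10
  7 + 10/11 = 87/11
  2 + 11/87 = 185/87
  14 + 87/185 = 2677/185
  15 + 185/2677 = 40340/2677
  15 + 2677/40340 = 607777/40340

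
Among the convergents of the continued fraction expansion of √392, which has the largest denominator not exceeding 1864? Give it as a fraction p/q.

19601/990

√392 = [19; 1, 3, 1, 38, …] (period length 4).
Convergents:
  p_0/q_0 = 19/1
  p_1/q_1 = 20/1
  p_2/q_2 = 79/4
  p_3/q_3 = 99/5
  p_4/q_4 = 3841/194
  p_5/q_5 = 3940/199
  p_6/q_6 = 15661/791
  p_7/q_7 = 19601/990
  p_8/q_8 = 760499/38411
q_7 = 990 ≤ 1864 < 38411 = q_8, so the answer is 19601/990.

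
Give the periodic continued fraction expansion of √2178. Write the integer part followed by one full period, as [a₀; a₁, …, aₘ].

a₀ = ⌊√2178⌋ = 46.
With m₀=0, d₀=1 and mₖ₊₁ = dₖaₖ − mₖ, dₖ₊₁ = (n − mₖ₊₁²)/dₖ, aₖ₊₁ = ⌊(a₀+mₖ₊₁)/dₖ₊₁⌋:
  k=1: m=46, d=62, a=1
  k=2: m=16, d=31, a=2
  k=3: m=46, d=2, a=46
  k=4: m=46, d=31, a=2
  k=5: m=16, d=62, a=1
  k=6: m=46, d=1, a=92
d=1 and a=2a₀=92 at k=6, so the next step gives (m, d) = (46, 62) again — its k=1 value — and the period has length 6.

[46; 1, 2, 46, 2, 1, 92]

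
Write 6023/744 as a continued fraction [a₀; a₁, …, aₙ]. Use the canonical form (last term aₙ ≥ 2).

6023 = 8*744 + 71
744 = 10*71 + 34
71 = 2*34 + 3
34 = 11*3 + 1
3 = 3*1 + 0  (stop)
So 6023/744 = [8; 10, 2, 11, 3].

[8; 10, 2, 11, 3]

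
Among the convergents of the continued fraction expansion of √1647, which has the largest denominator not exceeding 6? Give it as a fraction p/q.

√1647 = [40; 1, 1, 2, 1, 1, 80, …] (period length 6).
Convergents:
  p_0/q_0 = 40/1
  p_1/q_1 = 41/1
  p_2/q_2 = 81/2
  p_3/q_3 = 203/5
  p_4/q_4 = 284/7
q_3 = 5 ≤ 6 < 7 = q_4, so the answer is 203/5.

203/5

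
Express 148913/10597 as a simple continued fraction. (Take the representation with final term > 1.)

[14; 19, 10, 1, 2, 17]

148913 = 14·10597 + 555
10597 = 19·555 + 52
555 = 10·52 + 35
52 = 1·35 + 17
35 = 2·17 + 1
17 = 17·1 + 0  (stop)
So 148913/10597 = [14; 19, 10, 1, 2, 17].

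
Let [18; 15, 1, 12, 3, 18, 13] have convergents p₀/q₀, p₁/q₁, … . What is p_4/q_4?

Using pₖ = aₖpₖ₋₁ + pₖ₋₂, qₖ = aₖqₖ₋₁ + qₖ₋₂ (with p₋₁=1, p₋₂=0, q₋₁=0, q₋₂=1):
  k=0: a=18, p=18, q=1
  k=1: a=15, p=271, q=15
  k=2: a=1, p=289, q=16
  k=3: a=12, p=3739, q=207
  k=4: a=3, p=11506, q=637

11506/637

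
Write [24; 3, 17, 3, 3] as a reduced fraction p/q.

12869/529

Fold from the inside: start with 3/1.
  3 + 1/3 = 10/3
  17 + 3/10 = 173/10
  3 + 10/173 = 529/173
  24 + 173/529 = 12869/529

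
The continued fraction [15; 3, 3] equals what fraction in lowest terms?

153/10

Using pₖ = aₖpₖ₋₁ + pₖ₋₂ and qₖ = aₖqₖ₋₁ + qₖ₋₂:
  k=0: a=15, p=15, q=1
  k=1: a=3, p=46, q=3
  k=2: a=3, p=153, q=10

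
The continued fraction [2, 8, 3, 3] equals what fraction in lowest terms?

176/83

Using pₖ = aₖpₖ₋₁ + pₖ₋₂ and qₖ = aₖqₖ₋₁ + qₖ₋₂:
  k=0: a=2, p=2, q=1
  k=1: a=8, p=17, q=8
  k=2: a=3, p=53, q=25
  k=3: a=3, p=176, q=83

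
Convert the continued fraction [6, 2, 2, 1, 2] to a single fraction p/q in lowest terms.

Fold from the inside: start with 2/1.
  1 + 1/2 = 3/2
  2 + 2/3 = 8/3
  2 + 3/8 = 19/8
  6 + 8/19 = 122/19

122/19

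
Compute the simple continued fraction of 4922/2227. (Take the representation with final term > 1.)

[2; 4, 1, 3, 7, 16]

4922 = 2·2227 + 468
2227 = 4·468 + 355
468 = 1·355 + 113
355 = 3·113 + 16
113 = 7·16 + 1
16 = 16·1 + 0  (stop)
So 4922/2227 = [2; 4, 1, 3, 7, 16].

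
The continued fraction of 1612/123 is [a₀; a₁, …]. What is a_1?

1612 = 13·123 + 13   →  a_0 = 13
123 = 9·13 + 6   →  a_1 = 9

9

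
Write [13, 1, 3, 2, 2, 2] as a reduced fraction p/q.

730/53

Using pₖ = aₖpₖ₋₁ + pₖ₋₂ and qₖ = aₖqₖ₋₁ + qₖ₋₂:
  k=0: a=13, p=13, q=1
  k=1: a=1, p=14, q=1
  k=2: a=3, p=55, q=4
  k=3: a=2, p=124, q=9
  k=4: a=2, p=303, q=22
  k=5: a=2, p=730, q=53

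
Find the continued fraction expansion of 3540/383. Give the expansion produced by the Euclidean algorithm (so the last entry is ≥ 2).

3540 = 9*383 + 93
383 = 4*93 + 11
93 = 8*11 + 5
11 = 2*5 + 1
5 = 5*1 + 0  (stop)
So 3540/383 = [9; 4, 8, 2, 5].

[9; 4, 8, 2, 5]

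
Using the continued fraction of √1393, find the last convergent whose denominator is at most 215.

3583/96

√1393 = [37; 3, 10, 3, 74, …] (period length 4).
Convergents:
  p_0/q_0 = 37/1
  p_1/q_1 = 112/3
  p_2/q_2 = 1157/31
  p_3/q_3 = 3583/96
  p_4/q_4 = 266299/7135
q_3 = 96 ≤ 215 < 7135 = q_4, so the answer is 3583/96.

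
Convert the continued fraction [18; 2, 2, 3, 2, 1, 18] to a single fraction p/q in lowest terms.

19276/1047

Fold from the inside: start with 18/1.
  1 + 1/18 = 19/18
  2 + 18/19 = 56/19
  3 + 19/56 = 187/56
  2 + 56/187 = 430/187
  2 + 187/430 = 1047/430
  18 + 430/1047 = 19276/1047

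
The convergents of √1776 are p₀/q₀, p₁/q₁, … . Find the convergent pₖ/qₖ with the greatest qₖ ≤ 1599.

√1776 = [42; 7, 84, …] (period length 2).
Convergents:
  p_0/q_0 = 42/1
  p_1/q_1 = 295/7
  p_2/q_2 = 24822/589
  p_3/q_3 = 174049/4130
q_2 = 589 ≤ 1599 < 4130 = q_3, so the answer is 24822/589.

24822/589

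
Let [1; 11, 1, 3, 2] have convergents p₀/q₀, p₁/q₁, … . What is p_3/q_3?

51/47

Using pₖ = aₖpₖ₋₁ + pₖ₋₂, qₖ = aₖqₖ₋₁ + qₖ₋₂ (with p₋₁=1, p₋₂=0, q₋₁=0, q₋₂=1):
  k=0: a=1, p=1, q=1
  k=1: a=11, p=12, q=11
  k=2: a=1, p=13, q=12
  k=3: a=3, p=51, q=47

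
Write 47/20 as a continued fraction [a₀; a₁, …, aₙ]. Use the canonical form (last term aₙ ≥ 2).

[2; 2, 1, 6]

47 = 2*20 + 7
20 = 2*7 + 6
7 = 1*6 + 1
6 = 6*1 + 0  (stop)
So 47/20 = [2; 2, 1, 6].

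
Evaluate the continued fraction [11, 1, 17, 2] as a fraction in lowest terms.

Using pₖ = aₖpₖ₋₁ + pₖ₋₂ and qₖ = aₖqₖ₋₁ + qₖ₋₂:
  k=0: a=11, p=11, q=1
  k=1: a=1, p=12, q=1
  k=2: a=17, p=215, q=18
  k=3: a=2, p=442, q=37

442/37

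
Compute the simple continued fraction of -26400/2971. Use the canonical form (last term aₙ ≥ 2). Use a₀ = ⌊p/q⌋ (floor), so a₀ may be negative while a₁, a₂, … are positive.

-26400 = -9·2971 + 339
2971 = 8·339 + 259
339 = 1·259 + 80
259 = 3·80 + 19
80 = 4·19 + 4
19 = 4·4 + 3
4 = 1·3 + 1
3 = 3·1 + 0  (stop)
So -26400/2971 = [-9; 8, 1, 3, 4, 4, 1, 3].

[-9; 8, 1, 3, 4, 4, 1, 3]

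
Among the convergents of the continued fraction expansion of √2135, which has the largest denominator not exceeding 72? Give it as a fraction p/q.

√2135 = [46; 4, 1, 5, 1, 4, 92, …] (period length 6).
Convergents:
  p_0/q_0 = 46/1
  p_1/q_1 = 185/4
  p_2/q_2 = 231/5
  p_3/q_3 = 1340/29
  p_4/q_4 = 1571/34
  p_5/q_5 = 7624/165
q_4 = 34 ≤ 72 < 165 = q_5, so the answer is 1571/34.

1571/34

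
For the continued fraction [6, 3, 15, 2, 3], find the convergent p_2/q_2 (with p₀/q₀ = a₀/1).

Using pₖ = aₖpₖ₋₁ + pₖ₋₂, qₖ = aₖqₖ₋₁ + qₖ₋₂ (with p₋₁=1, p₋₂=0, q₋₁=0, q₋₂=1):
  k=0: a=6, p=6, q=1
  k=1: a=3, p=19, q=3
  k=2: a=15, p=291, q=46

291/46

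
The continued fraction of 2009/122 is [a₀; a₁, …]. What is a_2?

7

2009 = 16·122 + 57   →  a_0 = 16
122 = 2·57 + 8   →  a_1 = 2
57 = 7·8 + 1   →  a_2 = 7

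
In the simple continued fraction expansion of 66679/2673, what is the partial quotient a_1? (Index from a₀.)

1

66679 = 24·2673 + 2527   →  a_0 = 24
2673 = 1·2527 + 146   →  a_1 = 1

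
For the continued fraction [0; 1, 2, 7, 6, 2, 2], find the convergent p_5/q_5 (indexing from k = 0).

Using pₖ = aₖpₖ₋₁ + pₖ₋₂, qₖ = aₖqₖ₋₁ + qₖ₋₂ (with p₋₁=1, p₋₂=0, q₋₁=0, q₋₂=1):
  k=0: a=0, p=0, q=1
  k=1: a=1, p=1, q=1
  k=2: a=2, p=2, q=3
  k=3: a=7, p=15, q=22
  k=4: a=6, p=92, q=135
  k=5: a=2, p=199, q=292

199/292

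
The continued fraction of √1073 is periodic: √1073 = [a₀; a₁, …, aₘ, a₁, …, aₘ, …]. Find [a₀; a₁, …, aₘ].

a₀ = ⌊√1073⌋ = 32.
With m₀=0, d₀=1 and mₖ₊₁ = dₖaₖ − mₖ, dₖ₊₁ = (n − mₖ₊₁²)/dₖ, aₖ₊₁ = ⌊(a₀+mₖ₊₁)/dₖ₊₁⌋:
  k=1: m=32, d=49, a=1
  k=2: m=17, d=16, a=3
  k=3: m=31, d=7, a=9
  k=4: m=32, d=7, a=9
  k=5: m=31, d=16, a=3
  k=6: m=17, d=49, a=1
  k=7: m=32, d=1, a=64
d=1 and a=2a₀=64 at k=7, so the next step gives (m, d) = (32, 49) again — its k=1 value — and the period has length 7.

[32; 1, 3, 9, 9, 3, 1, 64]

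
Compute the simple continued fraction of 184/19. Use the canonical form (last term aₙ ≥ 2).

[9; 1, 2, 6]

184 = 9*19 + 13
19 = 1*13 + 6
13 = 2*6 + 1
6 = 6*1 + 0  (stop)
So 184/19 = [9; 1, 2, 6].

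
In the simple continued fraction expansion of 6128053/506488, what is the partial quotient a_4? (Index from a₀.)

18

6128053 = 12·506488 + 50197   →  a_0 = 12
506488 = 10·50197 + 4518   →  a_1 = 10
50197 = 11·4518 + 499   →  a_2 = 11
4518 = 9·499 + 27   →  a_3 = 9
499 = 18·27 + 13   →  a_4 = 18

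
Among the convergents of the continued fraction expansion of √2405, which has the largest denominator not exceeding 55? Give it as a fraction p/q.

√2405 = [49; 24, 1, 1, 24, 98, …] (period length 5).
Convergents:
  p_0/q_0 = 49/1
  p_1/q_1 = 1177/24
  p_2/q_2 = 1226/25
  p_3/q_3 = 2403/49
  p_4/q_4 = 58898/1201
q_3 = 49 ≤ 55 < 1201 = q_4, so the answer is 2403/49.

2403/49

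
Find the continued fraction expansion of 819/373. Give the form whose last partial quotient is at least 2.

[2; 5, 9, 8]

819 = 2·373 + 73
373 = 5·73 + 8
73 = 9·8 + 1
8 = 8·1 + 0  (stop)
So 819/373 = [2; 5, 9, 8].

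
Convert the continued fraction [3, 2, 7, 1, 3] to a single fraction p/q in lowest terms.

229/66

Using pₖ = aₖpₖ₋₁ + pₖ₋₂ and qₖ = aₖqₖ₋₁ + qₖ₋₂:
  k=0: a=3, p=3, q=1
  k=1: a=2, p=7, q=2
  k=2: a=7, p=52, q=15
  k=3: a=1, p=59, q=17
  k=4: a=3, p=229, q=66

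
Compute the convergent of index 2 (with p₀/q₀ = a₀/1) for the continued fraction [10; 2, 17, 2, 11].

Using pₖ = aₖpₖ₋₁ + pₖ₋₂, qₖ = aₖqₖ₋₁ + qₖ₋₂ (with p₋₁=1, p₋₂=0, q₋₁=0, q₋₂=1):
  k=0: a=10, p=10, q=1
  k=1: a=2, p=21, q=2
  k=2: a=17, p=367, q=35

367/35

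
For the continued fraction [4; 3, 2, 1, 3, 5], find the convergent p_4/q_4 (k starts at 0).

159/37

Using pₖ = aₖpₖ₋₁ + pₖ₋₂, qₖ = aₖqₖ₋₁ + qₖ₋₂ (with p₋₁=1, p₋₂=0, q₋₁=0, q₋₂=1):
  k=0: a=4, p=4, q=1
  k=1: a=3, p=13, q=3
  k=2: a=2, p=30, q=7
  k=3: a=1, p=43, q=10
  k=4: a=3, p=159, q=37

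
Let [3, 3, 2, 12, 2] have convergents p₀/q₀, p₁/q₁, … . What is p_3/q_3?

286/87

Using pₖ = aₖpₖ₋₁ + pₖ₋₂, qₖ = aₖqₖ₋₁ + qₖ₋₂ (with p₋₁=1, p₋₂=0, q₋₁=0, q₋₂=1):
  k=0: a=3, p=3, q=1
  k=1: a=3, p=10, q=3
  k=2: a=2, p=23, q=7
  k=3: a=12, p=286, q=87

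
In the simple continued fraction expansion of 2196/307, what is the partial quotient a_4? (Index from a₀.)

7

2196 = 7·307 + 47   →  a_0 = 7
307 = 6·47 + 25   →  a_1 = 6
47 = 1·25 + 22   →  a_2 = 1
25 = 1·22 + 3   →  a_3 = 1
22 = 7·3 + 1   →  a_4 = 7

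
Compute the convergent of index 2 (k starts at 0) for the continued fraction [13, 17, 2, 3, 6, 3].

457/35

Using pₖ = aₖpₖ₋₁ + pₖ₋₂, qₖ = aₖqₖ₋₁ + qₖ₋₂ (with p₋₁=1, p₋₂=0, q₋₁=0, q₋₂=1):
  k=0: a=13, p=13, q=1
  k=1: a=17, p=222, q=17
  k=2: a=2, p=457, q=35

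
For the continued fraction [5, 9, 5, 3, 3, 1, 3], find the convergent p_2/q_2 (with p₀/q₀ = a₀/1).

235/46

Using pₖ = aₖpₖ₋₁ + pₖ₋₂, qₖ = aₖqₖ₋₁ + qₖ₋₂ (with p₋₁=1, p₋₂=0, q₋₁=0, q₋₂=1):
  k=0: a=5, p=5, q=1
  k=1: a=9, p=46, q=9
  k=2: a=5, p=235, q=46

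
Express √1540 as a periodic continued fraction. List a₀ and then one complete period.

a₀ = ⌊√1540⌋ = 39.

[39; 4, 8, 2, 8, 4, 78]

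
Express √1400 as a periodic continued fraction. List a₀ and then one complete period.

[37; 2, 2, 2, 74]

a₀ = ⌊√1400⌋ = 37.
With m₀=0, d₀=1 and mₖ₊₁ = dₖaₖ − mₖ, dₖ₊₁ = (n − mₖ₊₁²)/dₖ, aₖ₊₁ = ⌊(a₀+mₖ₊₁)/dₖ₊₁⌋:
  k=1: m=37, d=31, a=2
  k=2: m=25, d=25, a=2
  k=3: m=25, d=31, a=2
  k=4: m=37, d=1, a=74
d=1 and a=2a₀=74 at k=4, so the next step gives (m, d) = (37, 31) again — its k=1 value — and the period has length 4.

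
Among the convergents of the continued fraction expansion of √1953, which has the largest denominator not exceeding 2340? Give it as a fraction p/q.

45165/1022

√1953 = [44; 5, 5, 3, 12, 3, 5, 5, 88, …] (period length 8).
Convergents:
  p_0/q_0 = 44/1
  p_1/q_1 = 221/5
  p_2/q_2 = 1149/26
  p_3/q_3 = 3668/83
  p_4/q_4 = 45165/1022
  p_5/q_5 = 139163/3149
q_4 = 1022 ≤ 2340 < 3149 = q_5, so the answer is 45165/1022.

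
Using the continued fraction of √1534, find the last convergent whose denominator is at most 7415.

110449/2820

√1534 = [39; 6, 78, …] (period length 2).
Convergents:
  p_0/q_0 = 39/1
  p_1/q_1 = 235/6
  p_2/q_2 = 18369/469
  p_3/q_3 = 110449/2820
  p_4/q_4 = 8633391/220429
q_3 = 2820 ≤ 7415 < 220429 = q_4, so the answer is 110449/2820.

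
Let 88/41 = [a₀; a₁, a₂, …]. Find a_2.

1

88 = 2·41 + 6   →  a_0 = 2
41 = 6·6 + 5   →  a_1 = 6
6 = 1·5 + 1   →  a_2 = 1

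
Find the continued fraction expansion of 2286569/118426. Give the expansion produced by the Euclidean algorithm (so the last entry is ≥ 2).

[19; 3, 4, 19, 9, 17, 3]

2286569 = 19×118426 + 36475
118426 = 3×36475 + 9001
36475 = 4×9001 + 471
9001 = 19×471 + 52
471 = 9×52 + 3
52 = 17×3 + 1
3 = 3×1 + 0  (stop)
So 2286569/118426 = [19; 3, 4, 19, 9, 17, 3].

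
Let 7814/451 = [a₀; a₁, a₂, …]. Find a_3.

1

7814 = 17·451 + 147   →  a_0 = 17
451 = 3·147 + 10   →  a_1 = 3
147 = 14·10 + 7   →  a_2 = 14
10 = 1·7 + 3   →  a_3 = 1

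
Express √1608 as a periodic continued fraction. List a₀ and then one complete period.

a₀ = ⌊√1608⌋ = 40.
With m₀=0, d₀=1 and mₖ₊₁ = dₖaₖ − mₖ, dₖ₊₁ = (n − mₖ₊₁²)/dₖ, aₖ₊₁ = ⌊(a₀+mₖ₊₁)/dₖ₊₁⌋:
  k=1: m=40, d=8, a=10
  k=2: m=40, d=1, a=80
d=1 and a=2a₀=80 at k=2, so the next step gives (m, d) = (40, 8) again — its k=1 value — and the period has length 2.

[40; 10, 80]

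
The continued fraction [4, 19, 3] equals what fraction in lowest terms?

Using pₖ = aₖpₖ₋₁ + pₖ₋₂ and qₖ = aₖqₖ₋₁ + qₖ₋₂:
  k=0: a=4, p=4, q=1
  k=1: a=19, p=77, q=19
  k=2: a=3, p=235, q=58

235/58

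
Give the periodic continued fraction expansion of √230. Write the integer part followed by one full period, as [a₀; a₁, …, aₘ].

a₀ = ⌊√230⌋ = 15.
With m₀=0, d₀=1 and mₖ₊₁ = dₖaₖ − mₖ, dₖ₊₁ = (n − mₖ₊₁²)/dₖ, aₖ₊₁ = ⌊(a₀+mₖ₊₁)/dₖ₊₁⌋:
  k=1: m=15, d=5, a=6
  k=2: m=15, d=1, a=30
d=1 and a=2a₀=30 at k=2, so the next step gives (m, d) = (15, 5) again — its k=1 value — and the period has length 2.

[15; 6, 30]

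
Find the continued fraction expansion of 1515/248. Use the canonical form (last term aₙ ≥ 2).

1515 = 6×248 + 27
248 = 9×27 + 5
27 = 5×5 + 2
5 = 2×2 + 1
2 = 2×1 + 0  (stop)
So 1515/248 = [6; 9, 5, 2, 2].

[6; 9, 5, 2, 2]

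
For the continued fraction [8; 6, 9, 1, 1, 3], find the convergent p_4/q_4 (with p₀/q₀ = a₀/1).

Using pₖ = aₖpₖ₋₁ + pₖ₋₂, qₖ = aₖqₖ₋₁ + qₖ₋₂ (with p₋₁=1, p₋₂=0, q₋₁=0, q₋₂=1):
  k=0: a=8, p=8, q=1
  k=1: a=6, p=49, q=6
  k=2: a=9, p=449, q=55
  k=3: a=1, p=498, q=61
  k=4: a=1, p=947, q=116

947/116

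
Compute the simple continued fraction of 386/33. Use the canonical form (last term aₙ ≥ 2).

[11; 1, 2, 3, 3]

386 = 11×33 + 23
33 = 1×23 + 10
23 = 2×10 + 3
10 = 3×3 + 1
3 = 3×1 + 0  (stop)
So 386/33 = [11; 1, 2, 3, 3].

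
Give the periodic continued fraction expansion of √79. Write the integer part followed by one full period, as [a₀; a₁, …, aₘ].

[8; 1, 7, 1, 16]

a₀ = ⌊√79⌋ = 8.
With m₀=0, d₀=1 and mₖ₊₁ = dₖaₖ − mₖ, dₖ₊₁ = (n − mₖ₊₁²)/dₖ, aₖ₊₁ = ⌊(a₀+mₖ₊₁)/dₖ₊₁⌋:
  k=1: m=8, d=15, a=1
  k=2: m=7, d=2, a=7
  k=3: m=7, d=15, a=1
  k=4: m=8, d=1, a=16
d=1 and a=2a₀=16 at k=4, so the next step gives (m, d) = (8, 15) again — its k=1 value — and the period has length 4.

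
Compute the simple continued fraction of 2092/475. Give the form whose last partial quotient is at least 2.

2092 = 4·475 + 192
475 = 2·192 + 91
192 = 2·91 + 10
91 = 9·10 + 1
10 = 10·1 + 0  (stop)
So 2092/475 = [4; 2, 2, 9, 10].

[4; 2, 2, 9, 10]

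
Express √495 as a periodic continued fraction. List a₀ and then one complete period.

a₀ = ⌊√495⌋ = 22.
With m₀=0, d₀=1 and mₖ₊₁ = dₖaₖ − mₖ, dₖ₊₁ = (n − mₖ₊₁²)/dₖ, aₖ₊₁ = ⌊(a₀+mₖ₊₁)/dₖ₊₁⌋:
  k=1: m=22, d=11, a=4
  k=2: m=22, d=1, a=44
d=1 and a=2a₀=44 at k=2, so the next step gives (m, d) = (22, 11) again — its k=1 value — and the period has length 2.

[22; 4, 44]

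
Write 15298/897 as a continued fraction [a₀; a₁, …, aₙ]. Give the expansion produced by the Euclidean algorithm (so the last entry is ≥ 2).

[17; 18, 3, 3, 1, 3]

15298 = 17·897 + 49
897 = 18·49 + 15
49 = 3·15 + 4
15 = 3·4 + 3
4 = 1·3 + 1
3 = 3·1 + 0  (stop)
So 15298/897 = [17; 18, 3, 3, 1, 3].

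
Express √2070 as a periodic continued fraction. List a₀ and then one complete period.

[45; 2, 90]

a₀ = ⌊√2070⌋ = 45.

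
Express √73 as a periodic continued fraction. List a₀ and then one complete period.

a₀ = ⌊√73⌋ = 8.
With m₀=0, d₀=1 and mₖ₊₁ = dₖaₖ − mₖ, dₖ₊₁ = (n − mₖ₊₁²)/dₖ, aₖ₊₁ = ⌊(a₀+mₖ₊₁)/dₖ₊₁⌋:
  k=1: m=8, d=9, a=1
  k=2: m=1, d=8, a=1
  k=3: m=7, d=3, a=5
  k=4: m=8, d=3, a=5
  k=5: m=7, d=8, a=1
  k=6: m=1, d=9, a=1
  k=7: m=8, d=1, a=16
d=1 and a=2a₀=16 at k=7, so the next step gives (m, d) = (8, 9) again — its k=1 value — and the period has length 7.

[8; 1, 1, 5, 5, 1, 1, 16]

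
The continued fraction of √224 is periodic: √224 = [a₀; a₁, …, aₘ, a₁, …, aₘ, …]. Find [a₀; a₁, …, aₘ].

a₀ = ⌊√224⌋ = 14.
With m₀=0, d₀=1 and mₖ₊₁ = dₖaₖ − mₖ, dₖ₊₁ = (n − mₖ₊₁²)/dₖ, aₖ₊₁ = ⌊(a₀+mₖ₊₁)/dₖ₊₁⌋:
  k=1: m=14, d=28, a=1
  k=2: m=14, d=1, a=28
d=1 and a=2a₀=28 at k=2, so the next step gives (m, d) = (14, 28) again — its k=1 value — and the period has length 2.

[14; 1, 28]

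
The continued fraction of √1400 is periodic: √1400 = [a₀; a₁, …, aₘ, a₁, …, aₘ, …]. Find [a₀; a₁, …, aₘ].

a₀ = ⌊√1400⌋ = 37.

[37; 2, 2, 2, 74]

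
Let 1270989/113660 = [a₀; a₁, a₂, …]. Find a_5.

19

1270989 = 11·113660 + 20729   →  a_0 = 11
113660 = 5·20729 + 10015   →  a_1 = 5
20729 = 2·10015 + 699   →  a_2 = 2
10015 = 14·699 + 229   →  a_3 = 14
699 = 3·229 + 12   →  a_4 = 3
229 = 19·12 + 1   →  a_5 = 19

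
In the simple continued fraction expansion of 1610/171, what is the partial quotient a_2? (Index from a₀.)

1610 = 9·171 + 71   →  a_0 = 9
171 = 2·71 + 29   →  a_1 = 2
71 = 2·29 + 13   →  a_2 = 2

2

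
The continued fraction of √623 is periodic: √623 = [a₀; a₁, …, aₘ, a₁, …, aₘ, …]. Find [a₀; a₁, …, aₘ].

[24; 1, 23, 1, 48]

a₀ = ⌊√623⌋ = 24.
With m₀=0, d₀=1 and mₖ₊₁ = dₖaₖ − mₖ, dₖ₊₁ = (n − mₖ₊₁²)/dₖ, aₖ₊₁ = ⌊(a₀+mₖ₊₁)/dₖ₊₁⌋:
  k=1: m=24, d=47, a=1
  k=2: m=23, d=2, a=23
  k=3: m=23, d=47, a=1
  k=4: m=24, d=1, a=48
d=1 and a=2a₀=48 at k=4, so the next step gives (m, d) = (24, 47) again — its k=1 value — and the period has length 4.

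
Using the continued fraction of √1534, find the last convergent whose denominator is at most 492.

18369/469

√1534 = [39; 6, 78, …] (period length 2).
Convergents:
  p_0/q_0 = 39/1
  p_1/q_1 = 235/6
  p_2/q_2 = 18369/469
  p_3/q_3 = 110449/2820
q_2 = 469 ≤ 492 < 2820 = q_3, so the answer is 18369/469.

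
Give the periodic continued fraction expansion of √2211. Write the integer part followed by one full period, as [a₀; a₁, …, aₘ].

[47; 47, 94]

a₀ = ⌊√2211⌋ = 47.
With m₀=0, d₀=1 and mₖ₊₁ = dₖaₖ − mₖ, dₖ₊₁ = (n − mₖ₊₁²)/dₖ, aₖ₊₁ = ⌊(a₀+mₖ₊₁)/dₖ₊₁⌋:
  k=1: m=47, d=2, a=47
  k=2: m=47, d=1, a=94
d=1 and a=2a₀=94 at k=2, so the next step gives (m, d) = (47, 2) again — its k=1 value — and the period has length 2.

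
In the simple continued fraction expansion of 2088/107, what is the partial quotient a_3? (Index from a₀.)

17

2088 = 19·107 + 55   →  a_0 = 19
107 = 1·55 + 52   →  a_1 = 1
55 = 1·52 + 3   →  a_2 = 1
52 = 17·3 + 1   →  a_3 = 17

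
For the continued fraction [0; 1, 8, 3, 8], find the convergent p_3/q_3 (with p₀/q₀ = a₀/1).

25/28

Using pₖ = aₖpₖ₋₁ + pₖ₋₂, qₖ = aₖqₖ₋₁ + qₖ₋₂ (with p₋₁=1, p₋₂=0, q₋₁=0, q₋₂=1):
  k=0: a=0, p=0, q=1
  k=1: a=1, p=1, q=1
  k=2: a=8, p=8, q=9
  k=3: a=3, p=25, q=28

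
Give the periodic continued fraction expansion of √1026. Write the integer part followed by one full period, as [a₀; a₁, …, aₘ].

a₀ = ⌊√1026⌋ = 32.
With m₀=0, d₀=1 and mₖ₊₁ = dₖaₖ − mₖ, dₖ₊₁ = (n − mₖ₊₁²)/dₖ, aₖ₊₁ = ⌊(a₀+mₖ₊₁)/dₖ₊₁⌋:
  k=1: m=32, d=2, a=32
  k=2: m=32, d=1, a=64
d=1 and a=2a₀=64 at k=2, so the next step gives (m, d) = (32, 2) again — its k=1 value — and the period has length 2.

[32; 32, 64]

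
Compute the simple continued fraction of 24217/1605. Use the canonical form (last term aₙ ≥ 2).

[15; 11, 3, 3, 3, 4]

24217 = 15×1605 + 142
1605 = 11×142 + 43
142 = 3×43 + 13
43 = 3×13 + 4
13 = 3×4 + 1
4 = 4×1 + 0  (stop)
So 24217/1605 = [15; 11, 3, 3, 3, 4].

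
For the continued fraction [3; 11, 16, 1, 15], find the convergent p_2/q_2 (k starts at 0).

Using pₖ = aₖpₖ₋₁ + pₖ₋₂, qₖ = aₖqₖ₋₁ + qₖ₋₂ (with p₋₁=1, p₋₂=0, q₋₁=0, q₋₂=1):
  k=0: a=3, p=3, q=1
  k=1: a=11, p=34, q=11
  k=2: a=16, p=547, q=177

547/177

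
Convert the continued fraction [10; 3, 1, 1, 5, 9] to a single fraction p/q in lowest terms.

3681/358

Using pₖ = aₖpₖ₋₁ + pₖ₋₂ and qₖ = aₖqₖ₋₁ + qₖ₋₂:
  k=0: a=10, p=10, q=1
  k=1: a=3, p=31, q=3
  k=2: a=1, p=41, q=4
  k=3: a=1, p=72, q=7
  k=4: a=5, p=401, q=39
  k=5: a=9, p=3681, q=358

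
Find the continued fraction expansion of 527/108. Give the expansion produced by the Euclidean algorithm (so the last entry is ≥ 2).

[4; 1, 7, 3, 4]

527 = 4·108 + 95
108 = 1·95 + 13
95 = 7·13 + 4
13 = 3·4 + 1
4 = 4·1 + 0  (stop)
So 527/108 = [4; 1, 7, 3, 4].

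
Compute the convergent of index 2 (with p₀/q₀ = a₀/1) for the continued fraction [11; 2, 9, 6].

Using pₖ = aₖpₖ₋₁ + pₖ₋₂, qₖ = aₖqₖ₋₁ + qₖ₋₂ (with p₋₁=1, p₋₂=0, q₋₁=0, q₋₂=1):
  k=0: a=11, p=11, q=1
  k=1: a=2, p=23, q=2
  k=2: a=9, p=218, q=19

218/19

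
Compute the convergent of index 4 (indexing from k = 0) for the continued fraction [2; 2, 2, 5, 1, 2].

Using pₖ = aₖpₖ₋₁ + pₖ₋₂, qₖ = aₖqₖ₋₁ + qₖ₋₂ (with p₋₁=1, p₋₂=0, q₋₁=0, q₋₂=1):
  k=0: a=2, p=2, q=1
  k=1: a=2, p=5, q=2
  k=2: a=2, p=12, q=5
  k=3: a=5, p=65, q=27
  k=4: a=1, p=77, q=32

77/32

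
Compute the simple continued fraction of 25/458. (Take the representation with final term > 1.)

[0; 18, 3, 8]

25 = 0*458 + 25
458 = 18*25 + 8
25 = 3*8 + 1
8 = 8*1 + 0  (stop)
So 25/458 = [0; 18, 3, 8].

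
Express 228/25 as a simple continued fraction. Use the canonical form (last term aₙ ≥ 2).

[9; 8, 3]

228 = 9*25 + 3
25 = 8*3 + 1
3 = 3*1 + 0  (stop)
So 228/25 = [9; 8, 3].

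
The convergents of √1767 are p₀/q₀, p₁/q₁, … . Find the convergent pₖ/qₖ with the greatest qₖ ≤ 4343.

√1767 = [42; 28, 84, …] (period length 2).
Convergents:
  p_0/q_0 = 42/1
  p_1/q_1 = 1177/28
  p_2/q_2 = 98910/2353
  p_3/q_3 = 2770657/65912
q_2 = 2353 ≤ 4343 < 65912 = q_3, so the answer is 98910/2353.

98910/2353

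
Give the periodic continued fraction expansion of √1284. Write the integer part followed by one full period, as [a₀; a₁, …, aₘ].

a₀ = ⌊√1284⌋ = 35.
With m₀=0, d₀=1 and mₖ₊₁ = dₖaₖ − mₖ, dₖ₊₁ = (n − mₖ₊₁²)/dₖ, aₖ₊₁ = ⌊(a₀+mₖ₊₁)/dₖ₊₁⌋:
  k=1: m=35, d=59, a=1
  k=2: m=24, d=12, a=4
  k=3: m=24, d=59, a=1
  k=4: m=35, d=1, a=70
d=1 and a=2a₀=70 at k=4, so the next step gives (m, d) = (35, 59) again — its k=1 value — and the period has length 4.

[35; 1, 4, 1, 70]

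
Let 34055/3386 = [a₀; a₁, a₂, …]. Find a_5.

34055 = 10·3386 + 195   →  a_0 = 10
3386 = 17·195 + 71   →  a_1 = 17
195 = 2·71 + 53   →  a_2 = 2
71 = 1·53 + 18   →  a_3 = 1
53 = 2·18 + 17   →  a_4 = 2
18 = 1·17 + 1   →  a_5 = 1

1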